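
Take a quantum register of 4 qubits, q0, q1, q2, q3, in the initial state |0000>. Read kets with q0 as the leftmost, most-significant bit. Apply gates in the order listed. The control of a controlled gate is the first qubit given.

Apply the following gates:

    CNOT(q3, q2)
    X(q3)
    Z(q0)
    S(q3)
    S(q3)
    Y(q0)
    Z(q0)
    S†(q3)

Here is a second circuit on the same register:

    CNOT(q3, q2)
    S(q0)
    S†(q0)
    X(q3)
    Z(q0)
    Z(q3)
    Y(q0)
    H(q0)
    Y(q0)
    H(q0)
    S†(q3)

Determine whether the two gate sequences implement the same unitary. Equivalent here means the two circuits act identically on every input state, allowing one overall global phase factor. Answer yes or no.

No — the two circuits implement different unitaries, even allowing a global phase.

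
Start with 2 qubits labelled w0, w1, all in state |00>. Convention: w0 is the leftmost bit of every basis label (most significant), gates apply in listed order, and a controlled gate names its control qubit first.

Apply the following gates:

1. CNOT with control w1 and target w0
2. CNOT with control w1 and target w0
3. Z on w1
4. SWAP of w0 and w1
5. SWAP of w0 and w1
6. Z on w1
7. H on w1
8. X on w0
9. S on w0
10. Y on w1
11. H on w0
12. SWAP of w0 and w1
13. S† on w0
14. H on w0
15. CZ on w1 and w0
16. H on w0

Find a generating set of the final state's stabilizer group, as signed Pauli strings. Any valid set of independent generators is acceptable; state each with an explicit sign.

The final state is stabilized by the group generated by +YZ, -ZY; other independent generating sets are equally valid. Key observation: gates 3-6 undo each other exactly, leaving only the rest of the circuit to track.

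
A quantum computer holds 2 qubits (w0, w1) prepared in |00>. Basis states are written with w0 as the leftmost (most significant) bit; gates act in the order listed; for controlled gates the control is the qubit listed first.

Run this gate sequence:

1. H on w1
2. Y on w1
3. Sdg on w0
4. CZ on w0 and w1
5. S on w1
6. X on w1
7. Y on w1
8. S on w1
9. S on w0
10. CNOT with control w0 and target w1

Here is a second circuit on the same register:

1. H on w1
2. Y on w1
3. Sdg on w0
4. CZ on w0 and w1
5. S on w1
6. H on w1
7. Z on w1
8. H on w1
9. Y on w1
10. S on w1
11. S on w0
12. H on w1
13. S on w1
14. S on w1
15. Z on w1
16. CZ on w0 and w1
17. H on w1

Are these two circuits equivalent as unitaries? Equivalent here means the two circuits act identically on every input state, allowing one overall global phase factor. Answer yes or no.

Yes, they are equivalent — the unitaries differ by at most a global phase.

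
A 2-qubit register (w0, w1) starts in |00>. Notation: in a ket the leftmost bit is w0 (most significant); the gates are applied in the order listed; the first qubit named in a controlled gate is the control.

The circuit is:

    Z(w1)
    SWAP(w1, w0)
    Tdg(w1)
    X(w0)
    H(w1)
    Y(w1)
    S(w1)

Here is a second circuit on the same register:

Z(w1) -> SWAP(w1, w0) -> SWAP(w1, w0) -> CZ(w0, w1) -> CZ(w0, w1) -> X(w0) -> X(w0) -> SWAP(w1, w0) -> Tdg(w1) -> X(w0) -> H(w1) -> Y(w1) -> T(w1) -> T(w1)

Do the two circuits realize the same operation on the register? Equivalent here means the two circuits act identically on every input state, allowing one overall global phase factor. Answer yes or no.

Yes: on every input state the two circuits agree up to one overall phase factor.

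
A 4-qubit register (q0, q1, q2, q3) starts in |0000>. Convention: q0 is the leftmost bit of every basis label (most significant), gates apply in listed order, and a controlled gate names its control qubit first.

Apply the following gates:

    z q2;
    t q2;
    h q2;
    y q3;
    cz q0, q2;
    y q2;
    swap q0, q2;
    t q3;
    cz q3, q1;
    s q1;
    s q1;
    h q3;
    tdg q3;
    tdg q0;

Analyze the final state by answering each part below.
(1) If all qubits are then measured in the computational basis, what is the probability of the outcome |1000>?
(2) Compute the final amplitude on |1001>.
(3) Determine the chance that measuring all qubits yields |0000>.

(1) Outcome |1000> occurs with probability 1/4.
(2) The final state's coefficient on |1001> equals -exp(3*I*pi/4)/2.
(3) Outcome |0000> occurs with probability 1/4.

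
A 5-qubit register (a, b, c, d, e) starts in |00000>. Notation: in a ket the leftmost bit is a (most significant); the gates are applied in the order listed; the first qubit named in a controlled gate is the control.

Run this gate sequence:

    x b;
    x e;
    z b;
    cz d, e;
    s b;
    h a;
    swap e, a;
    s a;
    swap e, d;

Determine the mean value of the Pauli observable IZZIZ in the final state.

The expectation value of IZZIZ is -1.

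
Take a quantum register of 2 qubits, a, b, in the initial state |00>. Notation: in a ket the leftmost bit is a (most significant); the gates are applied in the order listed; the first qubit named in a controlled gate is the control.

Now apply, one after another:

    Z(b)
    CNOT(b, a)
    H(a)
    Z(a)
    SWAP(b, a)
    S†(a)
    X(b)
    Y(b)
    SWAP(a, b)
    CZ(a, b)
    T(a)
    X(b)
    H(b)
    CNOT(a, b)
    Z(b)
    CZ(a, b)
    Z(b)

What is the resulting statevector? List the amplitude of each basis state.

The resulting statevector has amplitude -I/2 on |00>, I/2 on |01>, exp(3*I*pi/4)/2 on |10>, exp(3*I*pi/4)/2 on |11>.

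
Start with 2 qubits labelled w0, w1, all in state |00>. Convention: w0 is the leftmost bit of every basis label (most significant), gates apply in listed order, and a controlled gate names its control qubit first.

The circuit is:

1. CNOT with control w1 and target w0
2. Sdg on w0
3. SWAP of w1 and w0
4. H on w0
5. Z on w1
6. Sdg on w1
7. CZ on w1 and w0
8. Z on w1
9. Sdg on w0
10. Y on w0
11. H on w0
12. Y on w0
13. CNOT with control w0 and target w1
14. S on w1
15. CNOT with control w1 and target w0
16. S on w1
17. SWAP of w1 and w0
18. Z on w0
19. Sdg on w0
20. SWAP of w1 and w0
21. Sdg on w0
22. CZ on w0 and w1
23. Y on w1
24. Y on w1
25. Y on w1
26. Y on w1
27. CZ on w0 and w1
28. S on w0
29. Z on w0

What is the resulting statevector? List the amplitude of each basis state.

The resulting statevector has amplitude -1/2 + I/2 on |00>, -1/2 + I/2 on |01>, 0 on |10>, 0 on |11>. Key observation: gates 21-28 undo each other exactly, leaving only the rest of the circuit to track.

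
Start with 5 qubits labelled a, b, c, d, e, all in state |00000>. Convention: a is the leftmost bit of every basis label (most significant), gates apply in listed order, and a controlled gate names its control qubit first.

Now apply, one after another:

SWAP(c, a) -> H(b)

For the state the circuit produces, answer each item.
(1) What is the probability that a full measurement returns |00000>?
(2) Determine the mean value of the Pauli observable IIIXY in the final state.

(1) The probability of measuring |00000> is 1/2.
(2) The observable IIIXY averages to 0.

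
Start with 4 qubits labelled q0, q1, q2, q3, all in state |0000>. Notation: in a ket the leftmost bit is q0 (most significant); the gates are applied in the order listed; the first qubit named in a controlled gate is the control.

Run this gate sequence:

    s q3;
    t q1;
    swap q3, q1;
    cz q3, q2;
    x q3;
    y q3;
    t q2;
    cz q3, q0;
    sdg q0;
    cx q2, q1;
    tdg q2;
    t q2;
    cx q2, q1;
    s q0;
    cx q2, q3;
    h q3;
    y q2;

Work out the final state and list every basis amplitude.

The resulting statevector has amplitude sqrt(2)/2 on |0010>, sqrt(2)/2 on |0011>, and 0 on every other basis state. Key observation: steps 9-14 multiply out to the identity, so the circuit reduces to the remaining gates.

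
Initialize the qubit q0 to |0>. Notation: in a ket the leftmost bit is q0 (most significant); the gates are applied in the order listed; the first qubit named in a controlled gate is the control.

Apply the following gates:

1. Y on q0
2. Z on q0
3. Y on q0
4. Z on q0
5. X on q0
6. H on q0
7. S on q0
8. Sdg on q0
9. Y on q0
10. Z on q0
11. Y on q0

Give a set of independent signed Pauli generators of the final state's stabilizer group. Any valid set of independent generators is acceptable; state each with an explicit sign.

The stabilizer group can be generated by +X, among other valid generating sets.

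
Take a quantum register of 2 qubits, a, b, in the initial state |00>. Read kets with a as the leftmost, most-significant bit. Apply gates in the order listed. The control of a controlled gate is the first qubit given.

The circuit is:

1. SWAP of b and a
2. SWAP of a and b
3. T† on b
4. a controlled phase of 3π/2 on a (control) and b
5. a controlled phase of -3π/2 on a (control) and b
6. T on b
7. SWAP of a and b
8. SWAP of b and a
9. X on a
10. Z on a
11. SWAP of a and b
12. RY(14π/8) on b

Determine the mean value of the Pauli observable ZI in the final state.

In the final state, ZI has expectation 1. Key observation: steps 1-8 multiply out to the identity, so the circuit reduces to the remaining gates.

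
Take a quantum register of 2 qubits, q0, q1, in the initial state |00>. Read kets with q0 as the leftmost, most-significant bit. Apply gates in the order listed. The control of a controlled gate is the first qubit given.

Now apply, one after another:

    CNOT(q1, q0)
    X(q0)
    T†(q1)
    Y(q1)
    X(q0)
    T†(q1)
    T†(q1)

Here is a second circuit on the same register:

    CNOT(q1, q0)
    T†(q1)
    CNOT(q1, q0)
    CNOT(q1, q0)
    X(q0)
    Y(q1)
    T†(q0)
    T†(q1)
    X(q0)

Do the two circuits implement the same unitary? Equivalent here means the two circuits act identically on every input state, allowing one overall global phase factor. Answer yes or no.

No — the two circuits implement different unitaries, even allowing a global phase.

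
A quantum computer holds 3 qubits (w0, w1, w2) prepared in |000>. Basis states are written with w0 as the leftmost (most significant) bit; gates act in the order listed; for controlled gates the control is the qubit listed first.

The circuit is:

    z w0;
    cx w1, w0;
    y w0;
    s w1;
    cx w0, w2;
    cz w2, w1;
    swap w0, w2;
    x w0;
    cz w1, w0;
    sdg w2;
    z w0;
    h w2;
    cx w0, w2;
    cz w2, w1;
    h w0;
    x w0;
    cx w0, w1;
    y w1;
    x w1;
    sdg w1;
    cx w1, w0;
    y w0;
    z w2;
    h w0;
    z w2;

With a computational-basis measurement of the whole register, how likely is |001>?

A full measurement returns |001> with probability 1/8.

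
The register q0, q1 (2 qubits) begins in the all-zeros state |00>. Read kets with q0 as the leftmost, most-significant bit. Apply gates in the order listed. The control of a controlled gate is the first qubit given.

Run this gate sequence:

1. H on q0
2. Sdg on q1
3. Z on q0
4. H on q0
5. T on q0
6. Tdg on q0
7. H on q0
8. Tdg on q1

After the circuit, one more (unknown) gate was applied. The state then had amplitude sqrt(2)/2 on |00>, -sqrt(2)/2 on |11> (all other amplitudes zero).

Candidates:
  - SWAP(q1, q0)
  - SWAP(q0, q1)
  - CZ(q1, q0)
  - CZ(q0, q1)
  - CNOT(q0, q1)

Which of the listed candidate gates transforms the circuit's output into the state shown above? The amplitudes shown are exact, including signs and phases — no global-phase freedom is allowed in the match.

The applied gate was CNOT(q0, q1).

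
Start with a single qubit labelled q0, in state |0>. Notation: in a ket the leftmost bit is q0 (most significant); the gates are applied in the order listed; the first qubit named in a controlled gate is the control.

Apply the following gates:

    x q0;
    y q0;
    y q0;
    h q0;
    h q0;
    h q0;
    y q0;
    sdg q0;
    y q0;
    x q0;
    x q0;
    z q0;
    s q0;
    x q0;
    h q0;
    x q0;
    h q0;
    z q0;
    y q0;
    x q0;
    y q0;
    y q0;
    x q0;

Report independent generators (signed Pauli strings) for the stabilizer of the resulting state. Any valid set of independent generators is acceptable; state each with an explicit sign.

The final state is stabilized by the group generated by +X; other independent generating sets are equally valid. Key observation: the block from step 15 through step 18 cancels to the identity and can be dropped.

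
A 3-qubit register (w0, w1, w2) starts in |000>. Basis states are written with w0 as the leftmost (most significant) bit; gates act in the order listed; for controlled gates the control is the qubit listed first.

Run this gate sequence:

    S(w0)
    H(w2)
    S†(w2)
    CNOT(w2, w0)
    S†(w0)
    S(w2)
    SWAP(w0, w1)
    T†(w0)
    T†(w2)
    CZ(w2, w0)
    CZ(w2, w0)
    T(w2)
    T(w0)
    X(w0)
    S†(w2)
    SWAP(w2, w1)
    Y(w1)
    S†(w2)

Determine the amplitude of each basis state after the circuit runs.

After the circuit, the state carries amplitude sqrt(2)/2 on |101>, sqrt(2)*I/2 on |110>, and 0 on every other basis state. Key observation: the block from step 8 through step 13 cancels to the identity and can be dropped.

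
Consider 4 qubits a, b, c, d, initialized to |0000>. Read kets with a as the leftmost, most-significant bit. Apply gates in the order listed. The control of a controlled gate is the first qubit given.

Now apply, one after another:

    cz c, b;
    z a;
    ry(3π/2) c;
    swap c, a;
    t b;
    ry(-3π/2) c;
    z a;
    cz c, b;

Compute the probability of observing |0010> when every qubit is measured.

A full measurement returns |0010> with probability 1/4.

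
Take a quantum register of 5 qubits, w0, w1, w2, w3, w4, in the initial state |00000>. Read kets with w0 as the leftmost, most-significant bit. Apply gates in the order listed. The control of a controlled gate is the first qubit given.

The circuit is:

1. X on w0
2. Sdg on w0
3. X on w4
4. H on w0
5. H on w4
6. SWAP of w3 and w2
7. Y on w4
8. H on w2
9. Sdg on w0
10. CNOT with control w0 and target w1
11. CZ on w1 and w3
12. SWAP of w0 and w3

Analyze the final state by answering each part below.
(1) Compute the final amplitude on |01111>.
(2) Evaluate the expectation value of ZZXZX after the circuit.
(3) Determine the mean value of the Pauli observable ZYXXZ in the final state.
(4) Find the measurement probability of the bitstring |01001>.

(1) |01111> carries amplitude sqrt(2)*I/4 in the final state.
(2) In the final state, ZZXZX has expectation 1.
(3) The expectation value of ZYXXZ is 0.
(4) Outcome |01001> occurs with probability 0.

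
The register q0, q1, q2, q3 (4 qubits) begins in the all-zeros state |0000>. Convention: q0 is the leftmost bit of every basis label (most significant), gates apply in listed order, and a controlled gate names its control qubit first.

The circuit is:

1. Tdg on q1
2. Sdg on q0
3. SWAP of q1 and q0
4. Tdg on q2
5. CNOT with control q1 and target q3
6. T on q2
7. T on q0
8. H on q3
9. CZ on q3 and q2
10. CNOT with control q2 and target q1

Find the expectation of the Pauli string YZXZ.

The expectation value of YZXZ is 0.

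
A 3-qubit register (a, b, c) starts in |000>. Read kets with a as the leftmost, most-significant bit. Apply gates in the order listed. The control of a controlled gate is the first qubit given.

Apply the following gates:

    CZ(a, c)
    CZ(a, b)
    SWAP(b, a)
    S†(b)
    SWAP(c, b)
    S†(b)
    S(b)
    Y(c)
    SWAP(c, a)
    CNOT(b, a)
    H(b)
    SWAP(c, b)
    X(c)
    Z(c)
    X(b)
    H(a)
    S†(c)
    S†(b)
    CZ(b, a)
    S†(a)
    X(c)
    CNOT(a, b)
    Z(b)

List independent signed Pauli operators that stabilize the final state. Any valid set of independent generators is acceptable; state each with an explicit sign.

The final state is stabilized by the group generated by -XYI, -IIY, -ZZI; other independent generating sets are equally valid.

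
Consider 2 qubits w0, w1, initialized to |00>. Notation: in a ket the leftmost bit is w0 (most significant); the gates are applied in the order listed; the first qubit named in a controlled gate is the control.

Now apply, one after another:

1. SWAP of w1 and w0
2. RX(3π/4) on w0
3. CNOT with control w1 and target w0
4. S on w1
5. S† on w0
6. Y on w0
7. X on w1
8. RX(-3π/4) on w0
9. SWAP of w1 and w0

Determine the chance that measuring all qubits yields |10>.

The probability of measuring |10> is 1/4.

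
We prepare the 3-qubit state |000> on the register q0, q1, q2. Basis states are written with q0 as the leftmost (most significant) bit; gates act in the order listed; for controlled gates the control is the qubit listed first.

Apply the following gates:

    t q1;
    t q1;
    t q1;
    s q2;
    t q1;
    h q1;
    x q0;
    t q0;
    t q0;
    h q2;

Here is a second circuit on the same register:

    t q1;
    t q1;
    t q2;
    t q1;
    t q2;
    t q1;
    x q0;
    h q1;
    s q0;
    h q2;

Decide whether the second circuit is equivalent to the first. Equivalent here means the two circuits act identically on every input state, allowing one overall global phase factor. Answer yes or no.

Yes: on every input state the two circuits agree up to one overall phase factor.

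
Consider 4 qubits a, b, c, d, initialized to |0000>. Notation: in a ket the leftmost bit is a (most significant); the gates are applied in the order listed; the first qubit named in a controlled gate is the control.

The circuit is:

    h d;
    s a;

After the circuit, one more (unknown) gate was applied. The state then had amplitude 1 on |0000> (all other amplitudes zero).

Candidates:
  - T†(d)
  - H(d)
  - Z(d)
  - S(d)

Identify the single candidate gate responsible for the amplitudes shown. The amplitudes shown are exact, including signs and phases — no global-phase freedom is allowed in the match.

It was H(d) that produced the state shown.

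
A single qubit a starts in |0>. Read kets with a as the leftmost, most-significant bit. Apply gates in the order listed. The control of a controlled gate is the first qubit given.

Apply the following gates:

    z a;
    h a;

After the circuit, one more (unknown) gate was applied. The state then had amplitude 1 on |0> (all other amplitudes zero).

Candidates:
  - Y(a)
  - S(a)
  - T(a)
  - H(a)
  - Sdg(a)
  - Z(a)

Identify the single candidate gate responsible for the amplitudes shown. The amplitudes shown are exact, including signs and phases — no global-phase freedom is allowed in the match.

The applied gate was H(a).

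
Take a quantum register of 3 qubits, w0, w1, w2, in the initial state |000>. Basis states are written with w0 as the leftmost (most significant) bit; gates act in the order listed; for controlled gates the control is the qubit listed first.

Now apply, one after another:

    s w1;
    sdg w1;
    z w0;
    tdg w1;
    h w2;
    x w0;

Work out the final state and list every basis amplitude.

After the circuit, the state carries amplitude sqrt(2)/2 on |100>, sqrt(2)/2 on |101>, and 0 on every other basis state. Key observation: steps 1-2 multiply out to the identity, so the circuit reduces to the remaining gates.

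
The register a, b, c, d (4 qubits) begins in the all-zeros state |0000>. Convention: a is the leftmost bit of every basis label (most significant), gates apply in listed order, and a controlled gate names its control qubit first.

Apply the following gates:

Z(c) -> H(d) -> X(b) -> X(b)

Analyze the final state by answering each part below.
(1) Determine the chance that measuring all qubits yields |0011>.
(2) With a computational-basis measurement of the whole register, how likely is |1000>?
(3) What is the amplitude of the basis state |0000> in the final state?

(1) A full measurement returns |0011> with probability 0.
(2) The probability of measuring |1000> is 0.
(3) The amplitude on |0000> is sqrt(2)/2.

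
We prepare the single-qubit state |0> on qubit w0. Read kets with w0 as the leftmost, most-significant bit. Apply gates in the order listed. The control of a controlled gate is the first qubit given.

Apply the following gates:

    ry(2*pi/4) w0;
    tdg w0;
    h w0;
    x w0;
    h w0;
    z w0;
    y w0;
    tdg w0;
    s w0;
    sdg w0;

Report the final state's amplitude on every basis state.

The final amplitudes are -sqrt(2)*exp(I*pi/4)/2 on |0>, sqrt(2)*exp(I*pi/4)/2 on |1>. Key observation: gates 3-6 undo each other exactly, leaving only the rest of the circuit to track.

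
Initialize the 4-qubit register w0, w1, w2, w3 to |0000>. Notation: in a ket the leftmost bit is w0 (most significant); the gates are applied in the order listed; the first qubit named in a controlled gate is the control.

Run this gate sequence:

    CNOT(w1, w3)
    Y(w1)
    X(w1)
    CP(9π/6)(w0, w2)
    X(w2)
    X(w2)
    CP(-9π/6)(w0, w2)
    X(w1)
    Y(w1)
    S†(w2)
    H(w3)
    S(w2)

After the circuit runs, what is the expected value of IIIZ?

In the final state, IIIZ has expectation 0.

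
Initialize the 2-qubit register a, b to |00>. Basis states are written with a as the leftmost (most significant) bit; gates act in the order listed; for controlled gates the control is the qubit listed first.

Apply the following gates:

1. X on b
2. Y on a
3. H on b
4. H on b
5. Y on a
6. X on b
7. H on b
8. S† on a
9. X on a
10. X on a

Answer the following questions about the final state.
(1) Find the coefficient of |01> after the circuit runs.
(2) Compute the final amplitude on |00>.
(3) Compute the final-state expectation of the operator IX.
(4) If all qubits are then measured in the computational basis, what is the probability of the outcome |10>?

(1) The amplitude on |01> is sqrt(2)/2. Key observation: gates 1-6 undo each other exactly, leaving only the rest of the circuit to track.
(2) The amplitude on |00> is sqrt(2)/2.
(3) The observable IX averages to 1.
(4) The probability of measuring |10> is 0.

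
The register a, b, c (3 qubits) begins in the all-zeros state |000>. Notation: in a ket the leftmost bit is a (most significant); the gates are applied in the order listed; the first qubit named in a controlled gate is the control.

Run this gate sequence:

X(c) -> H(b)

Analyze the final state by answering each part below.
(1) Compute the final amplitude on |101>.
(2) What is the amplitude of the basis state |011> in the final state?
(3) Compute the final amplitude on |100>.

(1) |101> carries amplitude 0 in the final state.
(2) The final state's coefficient on |011> equals sqrt(2)/2.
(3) The final state's coefficient on |100> equals 0.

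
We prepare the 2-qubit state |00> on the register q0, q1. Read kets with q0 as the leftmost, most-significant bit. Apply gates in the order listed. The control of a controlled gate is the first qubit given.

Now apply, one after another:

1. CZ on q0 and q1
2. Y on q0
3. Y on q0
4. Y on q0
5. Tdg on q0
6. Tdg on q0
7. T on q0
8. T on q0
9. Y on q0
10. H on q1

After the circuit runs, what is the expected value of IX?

The expectation value of IX is 1.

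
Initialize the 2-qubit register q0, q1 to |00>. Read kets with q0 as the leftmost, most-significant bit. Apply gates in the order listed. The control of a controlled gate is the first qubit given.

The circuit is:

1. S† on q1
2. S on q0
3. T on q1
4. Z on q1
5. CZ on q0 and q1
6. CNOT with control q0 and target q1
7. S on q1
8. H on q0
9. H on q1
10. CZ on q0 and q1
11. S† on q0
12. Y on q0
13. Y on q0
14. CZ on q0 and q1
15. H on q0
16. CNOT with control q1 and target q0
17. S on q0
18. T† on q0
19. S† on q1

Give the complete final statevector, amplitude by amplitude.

After the circuit, the state carries amplitude sqrt(2)*(1 - I)/4 on |00>, sqrt(2)*(1 - I)/4 on |01>, sqrt(2)*(1 - I)*exp(3*I*pi/4)/4 on |10>, sqrt(2)*(-1 + I)*exp(3*I*pi/4)/4 on |11>.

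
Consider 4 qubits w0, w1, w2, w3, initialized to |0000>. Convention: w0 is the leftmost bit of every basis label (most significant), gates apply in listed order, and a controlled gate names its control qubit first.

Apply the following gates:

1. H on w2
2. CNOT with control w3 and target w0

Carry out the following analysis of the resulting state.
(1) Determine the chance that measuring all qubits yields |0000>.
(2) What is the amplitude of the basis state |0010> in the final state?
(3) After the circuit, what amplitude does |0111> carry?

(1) Outcome |0000> occurs with probability 1/2.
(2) |0010> carries amplitude sqrt(2)/2 in the final state.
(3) |0111> carries amplitude 0 in the final state.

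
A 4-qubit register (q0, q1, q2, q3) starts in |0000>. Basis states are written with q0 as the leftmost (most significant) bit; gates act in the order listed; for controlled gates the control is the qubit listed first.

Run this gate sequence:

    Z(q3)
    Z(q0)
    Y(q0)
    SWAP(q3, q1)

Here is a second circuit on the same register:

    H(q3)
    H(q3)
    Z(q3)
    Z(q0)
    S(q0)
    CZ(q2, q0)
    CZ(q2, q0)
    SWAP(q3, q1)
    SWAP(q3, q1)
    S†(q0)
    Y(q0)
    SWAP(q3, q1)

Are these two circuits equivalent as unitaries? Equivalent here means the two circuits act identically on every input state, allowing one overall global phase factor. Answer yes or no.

Yes, they are equivalent — the unitaries differ by at most a global phase.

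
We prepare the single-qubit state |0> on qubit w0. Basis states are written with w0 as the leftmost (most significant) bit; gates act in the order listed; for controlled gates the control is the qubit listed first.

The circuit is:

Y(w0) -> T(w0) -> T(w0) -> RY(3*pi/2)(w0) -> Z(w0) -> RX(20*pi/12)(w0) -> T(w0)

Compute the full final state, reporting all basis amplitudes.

The final amplitudes are -sqrt(6)/4 + sqrt(2)*I/4 on |0>, (sqrt(6) - sqrt(2)*I)*exp(I*pi/4)/4 on |1>.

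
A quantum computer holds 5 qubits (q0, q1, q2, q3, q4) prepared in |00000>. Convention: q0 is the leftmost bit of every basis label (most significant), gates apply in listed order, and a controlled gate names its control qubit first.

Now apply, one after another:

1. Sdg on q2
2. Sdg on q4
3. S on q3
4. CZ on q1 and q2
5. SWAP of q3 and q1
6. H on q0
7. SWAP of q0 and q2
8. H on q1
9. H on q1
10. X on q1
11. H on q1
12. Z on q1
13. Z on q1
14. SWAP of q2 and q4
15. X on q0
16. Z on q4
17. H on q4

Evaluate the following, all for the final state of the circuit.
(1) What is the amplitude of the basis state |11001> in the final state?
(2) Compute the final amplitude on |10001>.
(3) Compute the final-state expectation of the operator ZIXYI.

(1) The final state's coefficient on |11001> equals -sqrt(2)/2. Key observation: the block from step 9 through step 12 cancels to the identity and can be dropped.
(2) The final state's coefficient on |10001> equals sqrt(2)/2.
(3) The expectation value of ZIXYI is 0.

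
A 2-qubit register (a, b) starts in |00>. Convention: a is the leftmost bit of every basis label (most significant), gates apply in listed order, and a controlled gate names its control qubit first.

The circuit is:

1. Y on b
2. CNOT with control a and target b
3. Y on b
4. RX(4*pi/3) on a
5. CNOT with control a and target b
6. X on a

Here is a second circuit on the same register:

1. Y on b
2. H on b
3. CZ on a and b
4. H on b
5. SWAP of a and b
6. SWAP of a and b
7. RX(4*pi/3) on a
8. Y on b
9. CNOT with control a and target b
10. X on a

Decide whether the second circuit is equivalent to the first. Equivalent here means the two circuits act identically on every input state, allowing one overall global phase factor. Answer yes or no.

Yes: on every input state the two circuits agree up to one overall phase factor.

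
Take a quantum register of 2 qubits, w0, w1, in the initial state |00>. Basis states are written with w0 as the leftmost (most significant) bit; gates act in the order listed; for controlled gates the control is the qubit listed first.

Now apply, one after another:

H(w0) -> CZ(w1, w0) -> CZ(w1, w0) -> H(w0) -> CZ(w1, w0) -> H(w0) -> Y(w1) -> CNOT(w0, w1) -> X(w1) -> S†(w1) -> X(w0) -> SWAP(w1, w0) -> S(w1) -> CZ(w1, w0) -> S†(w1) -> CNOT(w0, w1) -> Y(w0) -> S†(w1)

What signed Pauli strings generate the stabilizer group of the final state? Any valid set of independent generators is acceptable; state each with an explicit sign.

The final state is stabilized by the group generated by -YI, -IZ; other independent generating sets are equally valid. Key observation: the block from step 1 through step 4 cancels to the identity and can be dropped.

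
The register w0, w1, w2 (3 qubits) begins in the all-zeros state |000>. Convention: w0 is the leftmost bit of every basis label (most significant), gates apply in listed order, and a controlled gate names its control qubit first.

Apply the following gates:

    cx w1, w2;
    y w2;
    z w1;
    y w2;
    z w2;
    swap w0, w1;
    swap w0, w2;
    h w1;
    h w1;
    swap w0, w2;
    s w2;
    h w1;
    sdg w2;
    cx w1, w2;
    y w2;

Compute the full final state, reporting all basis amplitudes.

The resulting statevector has amplitude sqrt(2)*I/2 on |001>, -sqrt(2)*I/2 on |010>, and 0 on every other basis state. Key observation: steps 7-10 multiply out to the identity, so the circuit reduces to the remaining gates.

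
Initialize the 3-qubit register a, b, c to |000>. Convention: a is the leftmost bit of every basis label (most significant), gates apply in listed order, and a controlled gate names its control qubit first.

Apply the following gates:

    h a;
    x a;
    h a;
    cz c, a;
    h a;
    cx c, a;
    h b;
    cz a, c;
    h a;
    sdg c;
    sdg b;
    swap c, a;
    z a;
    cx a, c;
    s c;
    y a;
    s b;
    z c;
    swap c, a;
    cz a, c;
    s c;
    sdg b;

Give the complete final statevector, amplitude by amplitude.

The final amplitudes are -sqrt(2)/2 on |001>, sqrt(2)*I/2 on |011>, and 0 on every other basis state.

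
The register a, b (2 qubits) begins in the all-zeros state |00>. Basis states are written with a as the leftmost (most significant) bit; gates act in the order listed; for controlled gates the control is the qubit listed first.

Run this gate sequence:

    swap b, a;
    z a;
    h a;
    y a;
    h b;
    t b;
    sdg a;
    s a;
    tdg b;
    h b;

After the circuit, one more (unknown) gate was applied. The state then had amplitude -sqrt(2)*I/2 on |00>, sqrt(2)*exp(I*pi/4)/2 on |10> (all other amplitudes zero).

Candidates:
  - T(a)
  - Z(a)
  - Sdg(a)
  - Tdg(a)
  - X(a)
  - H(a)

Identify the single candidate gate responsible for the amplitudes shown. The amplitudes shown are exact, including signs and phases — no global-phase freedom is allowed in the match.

The unique candidate consistent with the amplitudes is Tdg(a). Key observation: steps 5-10 multiply out to the identity, so the circuit reduces to the remaining gates.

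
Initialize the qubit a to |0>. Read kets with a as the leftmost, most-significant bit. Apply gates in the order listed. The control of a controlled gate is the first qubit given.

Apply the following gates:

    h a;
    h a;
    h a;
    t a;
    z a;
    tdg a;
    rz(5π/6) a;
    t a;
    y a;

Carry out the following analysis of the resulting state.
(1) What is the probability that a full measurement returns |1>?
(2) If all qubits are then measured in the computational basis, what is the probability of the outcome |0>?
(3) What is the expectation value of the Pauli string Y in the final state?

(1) Outcome |1> occurs with probability 1/2.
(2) Outcome |0> occurs with probability 1/2.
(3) The expectation value of Y is -sqrt(2)/4 + sqrt(6)/4.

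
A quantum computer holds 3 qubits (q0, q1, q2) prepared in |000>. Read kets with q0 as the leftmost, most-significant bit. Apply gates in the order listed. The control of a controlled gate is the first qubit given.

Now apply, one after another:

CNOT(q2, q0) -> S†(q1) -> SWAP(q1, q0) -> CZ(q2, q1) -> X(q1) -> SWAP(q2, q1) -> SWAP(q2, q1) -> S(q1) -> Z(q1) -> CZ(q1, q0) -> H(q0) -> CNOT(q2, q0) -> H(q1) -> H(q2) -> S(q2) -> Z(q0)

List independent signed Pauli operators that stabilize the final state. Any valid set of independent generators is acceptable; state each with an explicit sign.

One valid set of independent stabilizer generators is -XII, -IXI, +IIY (any independent generating set of the same group is equally correct).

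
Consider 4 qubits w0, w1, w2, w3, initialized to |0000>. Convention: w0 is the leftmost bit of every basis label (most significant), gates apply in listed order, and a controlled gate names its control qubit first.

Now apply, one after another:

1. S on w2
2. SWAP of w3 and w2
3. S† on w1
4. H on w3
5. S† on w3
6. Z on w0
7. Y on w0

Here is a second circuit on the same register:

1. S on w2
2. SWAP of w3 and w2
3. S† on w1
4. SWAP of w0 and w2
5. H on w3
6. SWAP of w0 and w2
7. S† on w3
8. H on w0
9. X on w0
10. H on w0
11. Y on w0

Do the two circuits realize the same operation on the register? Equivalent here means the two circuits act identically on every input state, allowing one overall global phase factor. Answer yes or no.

Yes, they are equivalent — the unitaries differ by at most a global phase.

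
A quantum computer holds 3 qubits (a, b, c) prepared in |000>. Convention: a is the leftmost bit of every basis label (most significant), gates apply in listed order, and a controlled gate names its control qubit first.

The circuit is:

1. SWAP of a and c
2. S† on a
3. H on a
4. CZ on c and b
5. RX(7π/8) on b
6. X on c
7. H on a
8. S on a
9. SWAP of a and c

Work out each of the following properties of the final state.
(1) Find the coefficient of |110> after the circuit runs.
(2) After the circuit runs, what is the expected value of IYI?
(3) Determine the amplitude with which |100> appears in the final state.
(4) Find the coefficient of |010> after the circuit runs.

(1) |110> carries amplitude -I*cos(pi/16) in the final state.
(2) The expectation value of IYI is -sqrt(2 - sqrt(2))/2.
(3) |100> carries amplitude cos(7*pi/16) in the final state.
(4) The amplitude on |010> is 0.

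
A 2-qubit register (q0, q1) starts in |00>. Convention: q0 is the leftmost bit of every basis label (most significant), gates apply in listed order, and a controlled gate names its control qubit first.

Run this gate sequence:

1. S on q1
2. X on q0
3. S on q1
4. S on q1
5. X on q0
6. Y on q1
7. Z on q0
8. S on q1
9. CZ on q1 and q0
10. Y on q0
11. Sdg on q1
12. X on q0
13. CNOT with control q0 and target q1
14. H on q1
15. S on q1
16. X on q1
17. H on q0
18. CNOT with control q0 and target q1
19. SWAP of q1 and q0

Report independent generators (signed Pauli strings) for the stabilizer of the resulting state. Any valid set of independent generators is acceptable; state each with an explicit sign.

One valid set of independent stabilizer generators is +YZ, +ZY (any independent generating set of the same group is equally correct).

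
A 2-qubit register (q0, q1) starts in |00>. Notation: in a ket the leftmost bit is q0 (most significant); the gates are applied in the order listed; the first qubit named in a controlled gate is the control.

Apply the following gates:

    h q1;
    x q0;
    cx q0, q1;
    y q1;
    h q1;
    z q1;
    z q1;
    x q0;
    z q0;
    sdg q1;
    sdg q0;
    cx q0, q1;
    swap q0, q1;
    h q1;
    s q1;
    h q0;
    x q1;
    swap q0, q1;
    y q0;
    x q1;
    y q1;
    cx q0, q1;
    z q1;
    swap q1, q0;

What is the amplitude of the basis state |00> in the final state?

|00> carries amplitude 1/2 in the final state.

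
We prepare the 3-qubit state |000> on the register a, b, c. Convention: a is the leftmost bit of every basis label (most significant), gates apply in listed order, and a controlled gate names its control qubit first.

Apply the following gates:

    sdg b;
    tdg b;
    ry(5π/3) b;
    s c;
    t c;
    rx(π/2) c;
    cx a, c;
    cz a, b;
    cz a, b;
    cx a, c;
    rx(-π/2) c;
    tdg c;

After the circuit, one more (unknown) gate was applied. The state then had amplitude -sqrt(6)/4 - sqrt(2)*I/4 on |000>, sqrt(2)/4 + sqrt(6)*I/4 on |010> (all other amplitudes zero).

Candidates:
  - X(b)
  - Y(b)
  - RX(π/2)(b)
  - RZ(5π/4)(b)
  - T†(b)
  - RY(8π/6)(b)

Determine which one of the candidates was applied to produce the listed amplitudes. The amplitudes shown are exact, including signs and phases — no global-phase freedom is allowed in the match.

It was RX(π/2)(b) that produced the state shown. Key observation: gates 5-12 undo each other exactly, leaving only the rest of the circuit to track.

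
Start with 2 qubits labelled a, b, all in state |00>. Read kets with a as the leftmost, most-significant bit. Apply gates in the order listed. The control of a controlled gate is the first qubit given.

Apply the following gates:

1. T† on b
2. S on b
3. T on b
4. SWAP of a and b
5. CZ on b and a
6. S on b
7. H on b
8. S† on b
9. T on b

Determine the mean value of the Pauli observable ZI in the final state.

The expectation value of ZI is 1.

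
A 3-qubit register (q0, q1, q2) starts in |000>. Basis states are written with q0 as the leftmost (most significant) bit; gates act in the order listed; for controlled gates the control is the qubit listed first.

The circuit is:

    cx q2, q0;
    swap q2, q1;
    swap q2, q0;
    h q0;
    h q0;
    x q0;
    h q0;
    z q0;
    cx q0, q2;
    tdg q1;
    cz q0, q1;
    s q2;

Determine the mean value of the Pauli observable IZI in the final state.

In the final state, IZI has expectation 1. Key observation: steps 5-8 multiply out to the identity, so the circuit reduces to the remaining gates.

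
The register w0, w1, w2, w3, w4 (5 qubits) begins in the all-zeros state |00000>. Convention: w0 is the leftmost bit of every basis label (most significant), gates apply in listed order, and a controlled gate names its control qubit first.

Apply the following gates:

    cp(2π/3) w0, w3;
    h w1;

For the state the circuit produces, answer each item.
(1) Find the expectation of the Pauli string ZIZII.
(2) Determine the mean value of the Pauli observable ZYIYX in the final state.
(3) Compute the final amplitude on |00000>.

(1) The expectation value of ZIZII is 1.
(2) The expectation value of ZYIYX is 0.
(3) The amplitude on |00000> is sqrt(2)/2.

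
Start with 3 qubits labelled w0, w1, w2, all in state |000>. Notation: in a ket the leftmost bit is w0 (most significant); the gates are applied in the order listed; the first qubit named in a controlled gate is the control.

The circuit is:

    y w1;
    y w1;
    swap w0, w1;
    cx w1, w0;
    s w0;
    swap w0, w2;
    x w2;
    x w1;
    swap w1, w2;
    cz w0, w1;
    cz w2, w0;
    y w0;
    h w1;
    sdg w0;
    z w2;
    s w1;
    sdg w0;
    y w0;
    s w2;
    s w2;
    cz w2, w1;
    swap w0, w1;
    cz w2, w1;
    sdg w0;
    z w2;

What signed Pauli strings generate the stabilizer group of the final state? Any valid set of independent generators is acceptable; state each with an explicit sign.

The stabilizer group can be generated by +XII, +IZI, -IIZ, among other valid generating sets.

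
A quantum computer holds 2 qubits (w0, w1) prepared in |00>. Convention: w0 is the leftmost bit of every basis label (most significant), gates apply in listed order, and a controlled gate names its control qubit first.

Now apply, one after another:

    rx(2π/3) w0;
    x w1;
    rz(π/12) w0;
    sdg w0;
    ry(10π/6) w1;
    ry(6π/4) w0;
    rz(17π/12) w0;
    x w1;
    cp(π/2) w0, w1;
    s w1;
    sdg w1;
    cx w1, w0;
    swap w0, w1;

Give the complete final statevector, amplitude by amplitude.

The resulting statevector has amplitude -sqrt(6)*exp(I*pi/4)/8 + 3*sqrt(2)*exp(I*pi/3)/8 on |00>, -3*sqrt(2)*exp(3*I*pi/4)/8 - sqrt(6)*exp(2*I*pi/3)/8 on |01>, sqrt(2)*exp(I*pi/6)/8 + sqrt(6)*exp(I*pi/4)/8 on |10>, -sqrt(2)*exp(I*pi/4)/8 + sqrt(6)*exp(I*pi/3)/8 on |11>.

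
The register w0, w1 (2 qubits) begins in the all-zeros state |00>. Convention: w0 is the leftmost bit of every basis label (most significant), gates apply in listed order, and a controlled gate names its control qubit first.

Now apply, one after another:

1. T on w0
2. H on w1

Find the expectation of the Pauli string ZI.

In the final state, ZI has expectation 1.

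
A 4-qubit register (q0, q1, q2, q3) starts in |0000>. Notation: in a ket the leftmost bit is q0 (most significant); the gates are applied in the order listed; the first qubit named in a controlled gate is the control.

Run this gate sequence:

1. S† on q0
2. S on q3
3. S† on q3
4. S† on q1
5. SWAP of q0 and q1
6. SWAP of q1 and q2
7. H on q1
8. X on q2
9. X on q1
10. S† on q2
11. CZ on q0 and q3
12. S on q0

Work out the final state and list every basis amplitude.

After the circuit, the state carries amplitude -sqrt(2)*I/2 on |0010>, -sqrt(2)*I/2 on |0110>, and 0 on every other basis state. Key observation: steps 2-3 multiply out to the identity, so the circuit reduces to the remaining gates.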